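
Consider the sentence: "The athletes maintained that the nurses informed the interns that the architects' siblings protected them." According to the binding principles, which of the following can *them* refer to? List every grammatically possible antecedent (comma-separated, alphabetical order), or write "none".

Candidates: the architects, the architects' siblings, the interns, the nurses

the architects, the interns, the nurses

*them* is a pronoun; Principle B requires it to be free in its binding domain — the clause headed by 'protected'.
— the architects: possessor inside the subject DP of the clause headed by 'protected'; does not c-command the pronoun — Principle B does not apply; allowed.
— the architects' siblings: subject of the clause headed by 'protected'; c-commands the pronoun within its binding domain — blocked (Principle B).
— the interns: object of the clause headed by 'informed'; c-commands the pronoun but lies outside its binding domain — allowed.
— the nurses: subject of the clause headed by 'informed'; c-commands the pronoun but lies outside its binding domain — allowed.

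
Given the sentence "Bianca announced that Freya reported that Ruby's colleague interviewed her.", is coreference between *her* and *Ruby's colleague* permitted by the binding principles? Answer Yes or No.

*her* is a pronoun; Principle B requires it to be free in its binding domain — the clause headed by 'interviewed'.
— Ruby's colleague: subject of the clause headed by 'interviewed'; c-commands the pronoun within its binding domain — blocked (Principle B).

No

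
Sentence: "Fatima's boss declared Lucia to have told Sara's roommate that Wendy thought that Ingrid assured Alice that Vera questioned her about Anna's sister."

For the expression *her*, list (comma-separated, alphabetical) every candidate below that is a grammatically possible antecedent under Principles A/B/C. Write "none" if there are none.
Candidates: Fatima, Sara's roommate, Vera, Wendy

Fatima, Sara's roommate, Wendy

*her* is a pronoun; Principle B requires it to be free in its binding domain — the clause headed by 'questioned'.
— Fatima: possessor inside the subject DP of the matrix clause; does not c-command the pronoun — Principle B does not apply; allowed.
— Sara's roommate: object of the clause headed by 'told'; c-commands the pronoun but lies outside its binding domain — allowed.
— Vera: subject of the clause headed by 'questioned'; c-commands the pronoun within its binding domain — blocked (Principle B).
— Wendy: subject of the clause headed by 'thought'; c-commands the pronoun but lies outside its binding domain — allowed.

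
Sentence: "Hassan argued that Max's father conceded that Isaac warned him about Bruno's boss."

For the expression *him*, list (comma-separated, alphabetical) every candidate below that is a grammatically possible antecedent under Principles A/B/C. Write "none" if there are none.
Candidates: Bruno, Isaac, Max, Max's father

*him* is a pronoun; Principle B requires it to be free in its binding domain — the clause headed by 'warned'.
— Bruno: possessor inside the second object DP of the clause headed by 'warned'; is c-commanded by the pronoun; coreference would bind this R-expression — blocked (Principle C).
— Isaac: subject of the clause headed by 'warned'; c-commands the pronoun within its binding domain — blocked (Principle B).
— Max: possessor inside the subject DP of the clause headed by 'conceded'; does not c-command the pronoun — Principle B does not apply; allowed.
— Max's father: subject of the clause headed by 'conceded'; c-commands the pronoun but lies outside its binding domain — allowed.

Max, Max's father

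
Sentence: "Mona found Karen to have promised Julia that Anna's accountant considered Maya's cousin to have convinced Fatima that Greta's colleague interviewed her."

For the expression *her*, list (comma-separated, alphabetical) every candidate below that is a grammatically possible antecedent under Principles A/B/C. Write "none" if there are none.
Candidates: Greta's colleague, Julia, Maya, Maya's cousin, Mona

*her* is a pronoun; Principle B requires it to be free in its binding domain — the clause headed by 'interviewed'.
— Greta's colleague: subject of the clause headed by 'interviewed'; c-commands the pronoun within its binding domain — blocked (Principle B).
— Julia: object of the clause headed by 'promised'; c-commands the pronoun but lies outside its binding domain — allowed.
— Maya: possessor inside the subject DP of the clause headed by 'convinced'; does not c-command the pronoun — Principle B does not apply; allowed.
— Maya's cousin: subject of the clause headed by 'convinced'; c-commands the pronoun but lies outside its binding domain — allowed.
— Mona: subject of the matrix clause; c-commands the pronoun but lies outside its binding domain — allowed.

Julia, Maya, Maya's cousin, Mona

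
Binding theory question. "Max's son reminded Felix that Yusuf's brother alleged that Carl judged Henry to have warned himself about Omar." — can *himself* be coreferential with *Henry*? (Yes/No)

Yes

*himself* is a reflexive; Principle A requires it to be bound within its binding domain — the clause headed by 'warned'.
— Henry: subject of the clause headed by 'warned'; c-commands the reflexive within its binding domain — allowed (Principle A).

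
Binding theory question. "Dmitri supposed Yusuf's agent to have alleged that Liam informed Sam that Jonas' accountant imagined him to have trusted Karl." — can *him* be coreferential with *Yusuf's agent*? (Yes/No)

Yes

*him* is a pronoun; Principle B requires it to be free in its binding domain — the clause headed by 'imagined'.
— Yusuf's agent: subject of the clause headed by 'alleged'; c-commands the pronoun but lies outside its binding domain — allowed.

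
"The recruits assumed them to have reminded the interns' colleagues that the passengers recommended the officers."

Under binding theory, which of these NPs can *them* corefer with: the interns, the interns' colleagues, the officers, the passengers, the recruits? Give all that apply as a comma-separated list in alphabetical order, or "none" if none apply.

*them* is a pronoun; Principle B requires it to be free in its binding domain — the matrix clause.
— the interns: possessor inside the object DP of the clause headed by 'reminded'; is c-commanded by the pronoun; coreference would bind this R-expression — blocked (Principle C).
— the interns' colleagues: object of the clause headed by 'reminded'; is c-commanded by the pronoun; coreference would bind this R-expression — blocked (Principle C).
— the officers: object of the clause headed by 'recommended'; is c-commanded by the pronoun; coreference would bind this R-expression — blocked (Principle C).
— the passengers: subject of the clause headed by 'recommended'; is c-commanded by the pronoun; coreference would bind this R-expression — blocked (Principle C).
— the recruits: subject of the matrix clause; c-commands the pronoun within its binding domain — blocked (Principle B).

none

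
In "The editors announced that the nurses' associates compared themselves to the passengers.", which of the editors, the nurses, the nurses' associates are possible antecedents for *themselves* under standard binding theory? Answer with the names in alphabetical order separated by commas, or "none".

*themselves* is a reflexive; Principle A requires it to be bound within its binding domain — the clause headed by 'compared'.
— the editors: subject of the matrix clause; c-commands the reflexive but lies outside its binding domain — cannot bind it (Principle A).
— the nurses: possessor inside the subject DP of the clause headed by 'compared'; does not c-command the reflexive — cannot bind it (Principle A).
— the nurses' associates: subject of the clause headed by 'compared'; c-commands the reflexive within its binding domain — allowed (Principle A).

the nurses' associates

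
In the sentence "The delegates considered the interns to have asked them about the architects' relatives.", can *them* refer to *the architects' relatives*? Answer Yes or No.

*them* is a pronoun; Principle B requires it to be free in its binding domain — the clause headed by 'asked'.
— the architects' relatives: second object of the clause headed by 'asked'; is c-commanded by the pronoun; coreference would bind this R-expression — blocked (Principle C).

No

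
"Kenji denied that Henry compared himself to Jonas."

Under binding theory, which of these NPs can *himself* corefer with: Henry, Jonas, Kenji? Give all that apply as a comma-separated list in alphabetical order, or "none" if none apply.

Henry

*himself* is a reflexive; Principle A requires it to be bound within its binding domain — the clause headed by 'compared'.
— Henry: subject of the clause headed by 'compared'; c-commands the reflexive within its binding domain — allowed (Principle A).
— Jonas: second object of the clause headed by 'compared'; does not c-command the reflexive — cannot bind it (Principle A).
— Kenji: subject of the matrix clause; c-commands the reflexive but lies outside its binding domain — cannot bind it (Principle A).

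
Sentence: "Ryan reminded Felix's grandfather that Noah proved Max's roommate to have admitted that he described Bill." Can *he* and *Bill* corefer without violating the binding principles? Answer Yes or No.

No

*Bill* is an R-expression; Principle C requires it to be free (not bound by any c-commanding expression).
— he: subject of the clause headed by 'described'; the pronoun c-commands the R-expression — coreference blocked (Principle C).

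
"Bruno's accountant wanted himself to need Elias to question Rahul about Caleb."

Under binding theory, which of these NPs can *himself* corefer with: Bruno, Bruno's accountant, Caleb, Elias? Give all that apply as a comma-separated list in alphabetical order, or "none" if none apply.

Bruno's accountant

*himself* is a reflexive; Principle A requires it to be bound within its binding domain — the matrix clause.
— Bruno: possessor inside the subject DP of the matrix clause; does not c-command the reflexive — cannot bind it (Principle A).
— Bruno's accountant: subject of the matrix clause; c-commands the reflexive within its binding domain — allowed (Principle A).
— Caleb: second object of the clause headed by 'question'; does not c-command the reflexive — cannot bind it (Principle A).
— Elias: subject of the clause headed by 'question'; does not c-command the reflexive — cannot bind it (Principle A).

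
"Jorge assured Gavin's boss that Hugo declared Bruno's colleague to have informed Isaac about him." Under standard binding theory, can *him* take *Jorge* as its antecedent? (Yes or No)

*him* is a pronoun; Principle B requires it to be free in its binding domain — the clause headed by 'informed'.
— Jorge: subject of the matrix clause; c-commands the pronoun but lies outside its binding domain — allowed.

Yes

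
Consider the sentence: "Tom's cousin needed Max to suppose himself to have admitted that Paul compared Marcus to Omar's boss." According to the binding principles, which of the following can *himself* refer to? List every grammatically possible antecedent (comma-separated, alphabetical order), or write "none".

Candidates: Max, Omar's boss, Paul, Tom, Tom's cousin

Max

*himself* is a reflexive; Principle A requires it to be bound within its binding domain — the clause headed by 'suppose'.
— Max: subject of the clause headed by 'suppose'; c-commands the reflexive within its binding domain — allowed (Principle A).
— Omar's boss: second object of the clause headed by 'compared'; does not c-command the reflexive — cannot bind it (Principle A).
— Paul: subject of the clause headed by 'compared'; does not c-command the reflexive — cannot bind it (Principle A).
— Tom: possessor inside the subject DP of the matrix clause; does not c-command the reflexive — cannot bind it (Principle A).
— Tom's cousin: subject of the matrix clause; c-commands the reflexive but lies outside its binding domain — cannot bind it (Principle A).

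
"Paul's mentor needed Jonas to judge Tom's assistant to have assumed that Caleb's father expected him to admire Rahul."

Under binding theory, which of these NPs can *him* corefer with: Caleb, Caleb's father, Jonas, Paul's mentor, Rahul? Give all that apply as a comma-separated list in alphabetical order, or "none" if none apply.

*him* is a pronoun; Principle B requires it to be free in its binding domain — the clause headed by 'expected'.
— Caleb: possessor inside the subject DP of the clause headed by 'expected'; does not c-command the pronoun — Principle B does not apply; allowed.
— Caleb's father: subject of the clause headed by 'expected'; c-commands the pronoun within its binding domain — blocked (Principle B).
— Jonas: subject of the clause headed by 'judge'; c-commands the pronoun but lies outside its binding domain — allowed.
— Paul's mentor: subject of the matrix clause; c-commands the pronoun but lies outside its binding domain — allowed.
— Rahul: object of the clause headed by 'admire'; is c-commanded by the pronoun; coreference would bind this R-expression — blocked (Principle C).

Caleb, Jonas, Paul's mentor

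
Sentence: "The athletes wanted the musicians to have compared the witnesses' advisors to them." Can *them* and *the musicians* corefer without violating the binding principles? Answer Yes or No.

No

*the musicians* is an R-expression; Principle C requires it to be free (not bound by any c-commanding expression).
— them: second object of the clause headed by 'compared'; the R-expression locally c-commands the pronoun — coreference blocked (Principle B on the pronoun).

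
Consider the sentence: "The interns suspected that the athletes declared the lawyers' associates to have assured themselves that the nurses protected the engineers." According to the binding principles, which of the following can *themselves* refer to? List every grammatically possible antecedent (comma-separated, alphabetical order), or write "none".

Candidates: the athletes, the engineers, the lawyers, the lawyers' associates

the lawyers' associates

*themselves* is a reflexive; Principle A requires it to be bound within its binding domain — the clause headed by 'assured'.
— the athletes: subject of the clause headed by 'declared'; c-commands the reflexive but lies outside its binding domain — cannot bind it (Principle A).
— the engineers: object of the clause headed by 'protected'; does not c-command the reflexive — cannot bind it (Principle A).
— the lawyers: possessor inside the subject DP of the clause headed by 'assured'; does not c-command the reflexive — cannot bind it (Principle A).
— the lawyers' associates: subject of the clause headed by 'assured'; c-commands the reflexive within its binding domain — allowed (Principle A).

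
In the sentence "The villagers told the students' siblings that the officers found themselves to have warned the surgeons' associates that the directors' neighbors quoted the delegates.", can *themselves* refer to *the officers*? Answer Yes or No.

*themselves* is a reflexive; Principle A requires it to be bound within its binding domain — the clause headed by 'found'.
— the officers: subject of the clause headed by 'found'; c-commands the reflexive within its binding domain — allowed (Principle A).

Yes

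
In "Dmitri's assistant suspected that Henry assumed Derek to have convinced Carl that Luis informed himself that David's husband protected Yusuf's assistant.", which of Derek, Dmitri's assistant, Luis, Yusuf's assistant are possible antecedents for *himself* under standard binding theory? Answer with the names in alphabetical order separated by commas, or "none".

*himself* is a reflexive; Principle A requires it to be bound within its binding domain — the clause headed by 'informed'.
— Derek: subject of the clause headed by 'convinced'; c-commands the reflexive but lies outside its binding domain — cannot bind it (Principle A).
— Dmitri's assistant: subject of the matrix clause; c-commands the reflexive but lies outside its binding domain — cannot bind it (Principle A).
— Luis: subject of the clause headed by 'informed'; c-commands the reflexive within its binding domain — allowed (Principle A).
— Yusuf's assistant: object of the clause headed by 'protected'; does not c-command the reflexive — cannot bind it (Principle A).

Luis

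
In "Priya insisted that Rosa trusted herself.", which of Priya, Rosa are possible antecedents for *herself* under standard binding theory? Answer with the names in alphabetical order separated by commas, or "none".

Rosa

*herself* is a reflexive; Principle A requires it to be bound within its binding domain — the clause headed by 'trusted'.
— Priya: subject of the matrix clause; c-commands the reflexive but lies outside its binding domain — cannot bind it (Principle A).
— Rosa: subject of the clause headed by 'trusted'; c-commands the reflexive within its binding domain — allowed (Principle A).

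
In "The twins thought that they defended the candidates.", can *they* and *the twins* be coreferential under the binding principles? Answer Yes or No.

Yes

*the twins* is an R-expression; Principle C requires it to be free (not bound by any c-commanding expression).
— they: subject of the clause headed by 'defended'; the pronoun does not c-command the R-expression — coreference allowed.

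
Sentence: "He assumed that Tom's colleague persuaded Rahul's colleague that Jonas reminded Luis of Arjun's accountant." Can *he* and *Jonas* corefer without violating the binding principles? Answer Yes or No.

*Jonas* is an R-expression; Principle C requires it to be free (not bound by any c-commanding expression).
— he: subject of the matrix clause; the pronoun c-commands the R-expression — coreference blocked (Principle C).

No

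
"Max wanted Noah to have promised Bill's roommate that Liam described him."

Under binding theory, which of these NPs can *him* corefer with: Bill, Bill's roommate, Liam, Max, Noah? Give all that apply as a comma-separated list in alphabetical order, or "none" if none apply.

Bill, Bill's roommate, Max, Noah

*him* is a pronoun; Principle B requires it to be free in its binding domain — the clause headed by 'described'.
— Bill: possessor inside the object DP of the clause headed by 'promised'; does not c-command the pronoun — Principle B does not apply; allowed.
— Bill's roommate: object of the clause headed by 'promised'; c-commands the pronoun but lies outside its binding domain — allowed.
— Liam: subject of the clause headed by 'described'; c-commands the pronoun within its binding domain — blocked (Principle B).
— Max: subject of the matrix clause; c-commands the pronoun but lies outside its binding domain — allowed.
— Noah: subject of the clause headed by 'promised'; c-commands the pronoun but lies outside its binding domain — allowed.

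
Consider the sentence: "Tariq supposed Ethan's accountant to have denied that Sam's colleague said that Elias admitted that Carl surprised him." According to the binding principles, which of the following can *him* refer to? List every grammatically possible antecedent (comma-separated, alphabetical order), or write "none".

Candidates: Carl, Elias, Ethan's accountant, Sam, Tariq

Elias, Ethan's accountant, Sam, Tariq

*him* is a pronoun; Principle B requires it to be free in its binding domain — the clause headed by 'surprised'.
— Carl: subject of the clause headed by 'surprised'; c-commands the pronoun within its binding domain — blocked (Principle B).
— Elias: subject of the clause headed by 'admitted'; c-commands the pronoun but lies outside its binding domain — allowed.
— Ethan's accountant: subject of the clause headed by 'denied'; c-commands the pronoun but lies outside its binding domain — allowed.
— Sam: possessor inside the subject DP of the clause headed by 'said'; does not c-command the pronoun — Principle B does not apply; allowed.
— Tariq: subject of the matrix clause; c-commands the pronoun but lies outside its binding domain — allowed.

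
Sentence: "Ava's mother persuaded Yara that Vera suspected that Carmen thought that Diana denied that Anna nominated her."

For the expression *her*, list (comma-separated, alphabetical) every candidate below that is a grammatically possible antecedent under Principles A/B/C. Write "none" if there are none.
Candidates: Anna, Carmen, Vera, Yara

Carmen, Vera, Yara

*her* is a pronoun; Principle B requires it to be free in its binding domain — the clause headed by 'nominated'.
— Anna: subject of the clause headed by 'nominated'; c-commands the pronoun within its binding domain — blocked (Principle B).
— Carmen: subject of the clause headed by 'thought'; c-commands the pronoun but lies outside its binding domain — allowed.
— Vera: subject of the clause headed by 'suspected'; c-commands the pronoun but lies outside its binding domain — allowed.
— Yara: object of the matrix clause; c-commands the pronoun but lies outside its binding domain — allowed.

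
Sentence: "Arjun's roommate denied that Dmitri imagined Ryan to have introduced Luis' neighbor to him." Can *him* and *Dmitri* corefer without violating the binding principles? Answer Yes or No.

Yes

*Dmitri* is an R-expression; Principle C requires it to be free (not bound by any c-commanding expression).
— him: second object of the clause headed by 'introduced'; the pronoun does not c-command the R-expression — coreference allowed.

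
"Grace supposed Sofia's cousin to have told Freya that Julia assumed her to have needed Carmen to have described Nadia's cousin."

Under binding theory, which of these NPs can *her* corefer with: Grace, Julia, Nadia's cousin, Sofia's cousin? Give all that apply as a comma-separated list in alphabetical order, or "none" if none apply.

*her* is a pronoun; Principle B requires it to be free in its binding domain — the clause headed by 'assumed'.
— Grace: subject of the matrix clause; c-commands the pronoun but lies outside its binding domain — allowed.
— Julia: subject of the clause headed by 'assumed'; c-commands the pronoun within its binding domain — blocked (Principle B).
— Nadia's cousin: object of the clause headed by 'described'; is c-commanded by the pronoun; coreference would bind this R-expression — blocked (Principle C).
— Sofia's cousin: subject of the clause headed by 'told'; c-commands the pronoun but lies outside its binding domain — allowed.

Grace, Sofia's cousin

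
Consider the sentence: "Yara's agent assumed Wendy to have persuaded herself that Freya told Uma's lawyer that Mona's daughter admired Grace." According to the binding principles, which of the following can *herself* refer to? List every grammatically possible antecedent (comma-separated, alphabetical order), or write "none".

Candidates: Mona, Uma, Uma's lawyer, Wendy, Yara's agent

*herself* is a reflexive; Principle A requires it to be bound within its binding domain — the clause headed by 'persuaded'.
— Mona: possessor inside the subject DP of the clause headed by 'admired'; does not c-command the reflexive — cannot bind it (Principle A).
— Uma: possessor inside the object DP of the clause headed by 'told'; does not c-command the reflexive — cannot bind it (Principle A).
— Uma's lawyer: object of the clause headed by 'told'; does not c-command the reflexive — cannot bind it (Principle A).
— Wendy: subject of the clause headed by 'persuaded'; c-commands the reflexive within its binding domain — allowed (Principle A).
— Yara's agent: subject of the matrix clause; c-commands the reflexive but lies outside its binding domain — cannot bind it (Principle A).

Wendy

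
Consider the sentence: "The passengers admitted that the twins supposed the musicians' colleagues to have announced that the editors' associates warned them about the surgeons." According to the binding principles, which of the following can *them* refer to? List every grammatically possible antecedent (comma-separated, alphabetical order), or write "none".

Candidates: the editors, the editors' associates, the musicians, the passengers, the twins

*them* is a pronoun; Principle B requires it to be free in its binding domain — the clause headed by 'warned'.
— the editors: possessor inside the subject DP of the clause headed by 'warned'; does not c-command the pronoun — Principle B does not apply; allowed.
— the editors' associates: subject of the clause headed by 'warned'; c-commands the pronoun within its binding domain — blocked (Principle B).
— the musicians: possessor inside the subject DP of the clause headed by 'announced'; does not c-command the pronoun — Principle B does not apply; allowed.
— the passengers: subject of the matrix clause; c-commands the pronoun but lies outside its binding domain — allowed.
— the twins: subject of the clause headed by 'supposed'; c-commands the pronoun but lies outside its binding domain — allowed.

the editors, the musicians, the passengers, the twins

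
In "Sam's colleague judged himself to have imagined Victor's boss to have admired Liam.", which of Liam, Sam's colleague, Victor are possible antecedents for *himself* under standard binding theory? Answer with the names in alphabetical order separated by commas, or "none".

Sam's colleague

*himself* is a reflexive; Principle A requires it to be bound within its binding domain — the matrix clause.
— Liam: object of the clause headed by 'admired'; does not c-command the reflexive — cannot bind it (Principle A).
— Sam's colleague: subject of the matrix clause; c-commands the reflexive within its binding domain — allowed (Principle A).
— Victor: possessor inside the subject DP of the clause headed by 'admired'; does not c-command the reflexive — cannot bind it (Principle A).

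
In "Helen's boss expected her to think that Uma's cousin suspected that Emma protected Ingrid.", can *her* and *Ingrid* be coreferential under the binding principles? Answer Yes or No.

*Ingrid* is an R-expression; Principle C requires it to be free (not bound by any c-commanding expression).
— her: subject of the clause headed by 'think'; the pronoun c-commands the R-expression — coreference blocked (Principle C).

No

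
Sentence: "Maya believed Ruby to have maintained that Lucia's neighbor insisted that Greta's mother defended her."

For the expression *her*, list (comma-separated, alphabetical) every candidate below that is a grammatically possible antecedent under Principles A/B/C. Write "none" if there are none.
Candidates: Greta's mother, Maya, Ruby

*her* is a pronoun; Principle B requires it to be free in its binding domain — the clause headed by 'defended'.
— Greta's mother: subject of the clause headed by 'defended'; c-commands the pronoun within its binding domain — blocked (Principle B).
— Maya: subject of the matrix clause; c-commands the pronoun but lies outside its binding domain — allowed.
— Ruby: subject of the clause headed by 'maintained'; c-commands the pronoun but lies outside its binding domain — allowed.

Maya, Ruby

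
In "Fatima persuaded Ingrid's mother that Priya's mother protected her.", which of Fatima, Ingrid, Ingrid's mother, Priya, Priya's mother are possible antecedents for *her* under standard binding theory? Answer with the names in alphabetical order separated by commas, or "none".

*her* is a pronoun; Principle B requires it to be free in its binding domain — the clause headed by 'protected'.
— Fatima: subject of the matrix clause; c-commands the pronoun but lies outside its binding domain — allowed.
— Ingrid: possessor inside the object DP of the matrix clause; does not c-command the pronoun — Principle B does not apply; allowed.
— Ingrid's mother: object of the matrix clause; c-commands the pronoun but lies outside its binding domain — allowed.
— Priya: possessor inside the subject DP of the clause headed by 'protected'; does not c-command the pronoun — Principle B does not apply; allowed.
— Priya's mother: subject of the clause headed by 'protected'; c-commands the pronoun within its binding domain — blocked (Principle B).

Fatima, Ingrid, Ingrid's mother, Priya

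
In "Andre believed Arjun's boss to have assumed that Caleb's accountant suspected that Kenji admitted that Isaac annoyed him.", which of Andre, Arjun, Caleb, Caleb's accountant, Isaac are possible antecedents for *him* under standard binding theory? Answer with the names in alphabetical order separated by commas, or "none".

*him* is a pronoun; Principle B requires it to be free in its binding domain — the clause headed by 'annoyed'.
— Andre: subject of the matrix clause; c-commands the pronoun but lies outside its binding domain — allowed.
— Arjun: possessor inside the subject DP of the clause headed by 'assumed'; does not c-command the pronoun — Principle B does not apply; allowed.
— Caleb: possessor inside the subject DP of the clause headed by 'suspected'; does not c-command the pronoun — Principle B does not apply; allowed.
— Caleb's accountant: subject of the clause headed by 'suspected'; c-commands the pronoun but lies outside its binding domain — allowed.
— Isaac: subject of the clause headed by 'annoyed'; c-commands the pronoun within its binding domain — blocked (Principle B).

Andre, Arjun, Caleb, Caleb's accountant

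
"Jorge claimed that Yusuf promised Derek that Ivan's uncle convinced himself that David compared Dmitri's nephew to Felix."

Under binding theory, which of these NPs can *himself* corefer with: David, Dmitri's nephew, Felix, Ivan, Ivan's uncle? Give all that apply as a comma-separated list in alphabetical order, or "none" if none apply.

*himself* is a reflexive; Principle A requires it to be bound within its binding domain — the clause headed by 'convinced'.
— David: subject of the clause headed by 'compared'; does not c-command the reflexive — cannot bind it (Principle A).
— Dmitri's nephew: object of the clause headed by 'compared'; does not c-command the reflexive — cannot bind it (Principle A).
— Felix: second object of the clause headed by 'compared'; does not c-command the reflexive — cannot bind it (Principle A).
— Ivan: possessor inside the subject DP of the clause headed by 'convinced'; does not c-command the reflexive — cannot bind it (Principle A).
— Ivan's uncle: subject of the clause headed by 'convinced'; c-commands the reflexive within its binding domain — allowed (Principle A).

Ivan's uncle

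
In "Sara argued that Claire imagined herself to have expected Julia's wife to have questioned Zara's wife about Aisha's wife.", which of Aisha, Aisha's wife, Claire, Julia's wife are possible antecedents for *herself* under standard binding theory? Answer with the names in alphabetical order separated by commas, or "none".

Claire

*herself* is a reflexive; Principle A requires it to be bound within its binding domain — the clause headed by 'imagined'.
— Aisha: possessor inside the second object DP of the clause headed by 'questioned'; does not c-command the reflexive — cannot bind it (Principle A).
— Aisha's wife: second object of the clause headed by 'questioned'; does not c-command the reflexive — cannot bind it (Principle A).
— Claire: subject of the clause headed by 'imagined'; c-commands the reflexive within its binding domain — allowed (Principle A).
— Julia's wife: subject of the clause headed by 'questioned'; does not c-command the reflexive — cannot bind it (Principle A).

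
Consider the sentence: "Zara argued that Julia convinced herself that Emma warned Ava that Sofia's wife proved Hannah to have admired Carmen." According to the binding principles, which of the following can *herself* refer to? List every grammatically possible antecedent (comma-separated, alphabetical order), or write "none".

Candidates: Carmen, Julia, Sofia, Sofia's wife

Julia

*herself* is a reflexive; Principle A requires it to be bound within its binding domain — the clause headed by 'convinced'.
— Carmen: object of the clause headed by 'admired'; does not c-command the reflexive — cannot bind it (Principle A).
— Julia: subject of the clause headed by 'convinced'; c-commands the reflexive within its binding domain — allowed (Principle A).
— Sofia: possessor inside the subject DP of the clause headed by 'proved'; does not c-command the reflexive — cannot bind it (Principle A).
— Sofia's wife: subject of the clause headed by 'proved'; does not c-command the reflexive — cannot bind it (Principle A).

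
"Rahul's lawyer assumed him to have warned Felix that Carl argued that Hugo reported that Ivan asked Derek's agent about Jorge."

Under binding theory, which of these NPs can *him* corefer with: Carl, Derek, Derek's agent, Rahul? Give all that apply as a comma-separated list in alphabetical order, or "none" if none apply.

*him* is a pronoun; Principle B requires it to be free in its binding domain — the matrix clause.
— Carl: subject of the clause headed by 'argued'; is c-commanded by the pronoun; coreference would bind this R-expression — blocked (Principle C).
— Derek: possessor inside the object DP of the clause headed by 'asked'; is c-commanded by the pronoun; coreference would bind this R-expression — blocked (Principle C).
— Derek's agent: object of the clause headed by 'asked'; is c-commanded by the pronoun; coreference would bind this R-expression — blocked (Principle C).
— Rahul: possessor inside the subject DP of the matrix clause; does not c-command the pronoun — Principle B does not apply; allowed.

Rahul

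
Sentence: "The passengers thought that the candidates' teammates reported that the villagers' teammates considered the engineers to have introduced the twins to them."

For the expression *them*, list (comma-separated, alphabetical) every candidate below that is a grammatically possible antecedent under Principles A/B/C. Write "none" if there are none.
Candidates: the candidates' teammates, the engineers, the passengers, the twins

*them* is a pronoun; Principle B requires it to be free in its binding domain — the clause headed by 'introduced'.
— the candidates' teammates: subject of the clause headed by 'reported'; c-commands the pronoun but lies outside its binding domain — allowed.
— the engineers: subject of the clause headed by 'introduced'; c-commands the pronoun within its binding domain — blocked (Principle B).
— the passengers: subject of the matrix clause; c-commands the pronoun but lies outside its binding domain — allowed.
— the twins: object of the clause headed by 'introduced'; c-commands the pronoun within its binding domain — blocked (Principle B).

the candidates' teammates, the passengers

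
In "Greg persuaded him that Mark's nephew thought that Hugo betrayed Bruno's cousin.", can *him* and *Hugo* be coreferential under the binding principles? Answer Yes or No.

*Hugo* is an R-expression; Principle C requires it to be free (not bound by any c-commanding expression).
— him: object of the matrix clause; the pronoun c-commands the R-expression — coreference blocked (Principle C).

No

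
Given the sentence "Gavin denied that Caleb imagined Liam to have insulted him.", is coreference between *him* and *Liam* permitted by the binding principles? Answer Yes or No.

*him* is a pronoun; Principle B requires it to be free in its binding domain — the clause headed by 'insulted'.
— Liam: subject of the clause headed by 'insulted'; c-commands the pronoun within its binding domain — blocked (Principle B).

No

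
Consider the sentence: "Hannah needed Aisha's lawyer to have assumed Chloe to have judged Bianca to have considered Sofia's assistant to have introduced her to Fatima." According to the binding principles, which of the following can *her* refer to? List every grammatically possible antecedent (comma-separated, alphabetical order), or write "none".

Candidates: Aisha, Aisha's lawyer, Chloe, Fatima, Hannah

Aisha, Aisha's lawyer, Chloe, Hannah

*her* is a pronoun; Principle B requires it to be free in its binding domain — the clause headed by 'introduced'.
— Aisha: possessor inside the subject DP of the clause headed by 'assumed'; does not c-command the pronoun — Principle B does not apply; allowed.
— Aisha's lawyer: subject of the clause headed by 'assumed'; c-commands the pronoun but lies outside its binding domain — allowed.
— Chloe: subject of the clause headed by 'judged'; c-commands the pronoun but lies outside its binding domain — allowed.
— Fatima: second object of the clause headed by 'introduced'; is c-commanded by the pronoun; coreference would bind this R-expression — blocked (Principle C).
— Hannah: subject of the matrix clause; c-commands the pronoun but lies outside its binding domain — allowed.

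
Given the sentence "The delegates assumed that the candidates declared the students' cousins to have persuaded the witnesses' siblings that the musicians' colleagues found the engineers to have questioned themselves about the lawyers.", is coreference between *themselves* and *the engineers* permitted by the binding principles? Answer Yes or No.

*themselves* is a reflexive; Principle A requires it to be bound within its binding domain — the clause headed by 'questioned'.
— the engineers: subject of the clause headed by 'questioned'; c-commands the reflexive within its binding domain — allowed (Principle A).

Yes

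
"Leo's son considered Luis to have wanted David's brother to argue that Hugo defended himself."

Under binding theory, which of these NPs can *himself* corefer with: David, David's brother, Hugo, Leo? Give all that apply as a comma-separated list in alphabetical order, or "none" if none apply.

Hugo

*himself* is a reflexive; Principle A requires it to be bound within its binding domain — the clause headed by 'defended'.
— David: possessor inside the subject DP of the clause headed by 'argue'; does not c-command the reflexive — cannot bind it (Principle A).
— David's brother: subject of the clause headed by 'argue'; c-commands the reflexive but lies outside its binding domain — cannot bind it (Principle A).
— Hugo: subject of the clause headed by 'defended'; c-commands the reflexive within its binding domain — allowed (Principle A).
— Leo: possessor inside the subject DP of the matrix clause; does not c-command the reflexive — cannot bind it (Principle A).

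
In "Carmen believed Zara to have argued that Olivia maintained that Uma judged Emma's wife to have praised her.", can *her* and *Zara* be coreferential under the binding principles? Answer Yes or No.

*Zara* is an R-expression; Principle C requires it to be free (not bound by any c-commanding expression).
— her: object of the clause headed by 'praised'; the pronoun does not c-command the R-expression — coreference allowed.

Yes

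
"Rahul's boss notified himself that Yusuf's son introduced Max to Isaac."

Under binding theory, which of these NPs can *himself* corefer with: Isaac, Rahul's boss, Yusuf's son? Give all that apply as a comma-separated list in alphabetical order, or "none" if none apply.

Rahul's boss

*himself* is a reflexive; Principle A requires it to be bound within its binding domain — the matrix clause.
— Isaac: second object of the clause headed by 'introduced'; does not c-command the reflexive — cannot bind it (Principle A).
— Rahul's boss: subject of the matrix clause; c-commands the reflexive within its binding domain — allowed (Principle A).
— Yusuf's son: subject of the clause headed by 'introduced'; does not c-command the reflexive — cannot bind it (Principle A).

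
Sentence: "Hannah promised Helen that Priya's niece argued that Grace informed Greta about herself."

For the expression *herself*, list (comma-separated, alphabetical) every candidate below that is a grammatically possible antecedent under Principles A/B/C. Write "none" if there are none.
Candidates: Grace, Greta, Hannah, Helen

*herself* is a reflexive; Principle A requires it to be bound within its binding domain — the clause headed by 'informed'.
— Grace: subject of the clause headed by 'informed'; c-commands the reflexive within its binding domain — allowed (Principle A).
— Greta: object of the clause headed by 'informed'; c-commands the reflexive within its binding domain — allowed (Principle A).
— Hannah: subject of the matrix clause; c-commands the reflexive but lies outside its binding domain — cannot bind it (Principle A).
— Helen: object of the matrix clause; c-commands the reflexive but lies outside its binding domain — cannot bind it (Principle A).

Grace, Greta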